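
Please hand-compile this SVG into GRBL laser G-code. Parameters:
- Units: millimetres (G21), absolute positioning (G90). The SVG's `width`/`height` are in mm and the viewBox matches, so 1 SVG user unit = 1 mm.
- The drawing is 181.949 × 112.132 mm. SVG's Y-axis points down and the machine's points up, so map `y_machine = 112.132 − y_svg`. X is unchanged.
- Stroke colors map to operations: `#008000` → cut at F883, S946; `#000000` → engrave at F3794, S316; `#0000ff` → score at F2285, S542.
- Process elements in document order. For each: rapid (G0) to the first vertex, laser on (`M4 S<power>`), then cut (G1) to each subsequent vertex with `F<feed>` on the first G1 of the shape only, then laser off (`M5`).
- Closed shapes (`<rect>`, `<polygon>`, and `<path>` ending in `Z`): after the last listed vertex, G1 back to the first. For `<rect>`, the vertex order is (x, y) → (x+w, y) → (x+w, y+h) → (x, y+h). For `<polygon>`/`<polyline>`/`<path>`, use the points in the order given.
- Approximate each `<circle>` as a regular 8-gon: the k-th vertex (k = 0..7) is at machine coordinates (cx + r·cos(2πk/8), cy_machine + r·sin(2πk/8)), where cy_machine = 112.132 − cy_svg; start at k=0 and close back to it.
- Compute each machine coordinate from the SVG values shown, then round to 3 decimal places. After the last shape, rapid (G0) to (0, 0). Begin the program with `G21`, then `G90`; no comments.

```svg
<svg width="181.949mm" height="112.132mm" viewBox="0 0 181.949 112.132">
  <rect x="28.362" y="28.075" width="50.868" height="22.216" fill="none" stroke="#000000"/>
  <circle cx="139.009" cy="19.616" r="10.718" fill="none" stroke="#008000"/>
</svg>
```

G21
G90
G0 X28.362 Y84.057
M4 S316
G1 X79.230 Y84.057 F3794
G1 X79.230 Y61.841
G1 X28.362 Y61.841
G1 X28.362 Y84.057
M5
G0 X149.727 Y92.516
M4 S946
G1 X146.588 Y100.095 F883
G1 X139.009 Y103.234
G1 X131.430 Y100.095
G1 X128.291 Y92.516
G1 X131.430 Y84.937
G1 X139.009 Y81.798
G1 X146.588 Y84.937
G1 X149.727 Y92.516
M5
G0 X0.000 Y0.000

viewBox `0 0 181.949 112.132` with mm width/height → 1 unit = 1 mm. Flip: y_m = 112.132 − y_svg.

**Shape 1** — `<rect>` rectangle, stroke `#000000` → engrave (S316, F3794). Machine vertices: (28.362,84.057) → (79.230,84.057) → (79.230,61.841) → (28.362,61.841) → (28.362,84.057). Closed: final G1 returns to the first vertex.

**Shape 2** — `<circle>` circle, stroke `#008000` → cut (S946, F883). Machine vertices: (149.727,92.516) → (146.588,100.095) → (139.009,103.234) → (131.430,100.095) → (128.291,92.516) → (131.430,84.937) → (139.009,81.798) → (146.588,84.937) → (149.727,92.516). Closed: final G1 returns to the first vertex.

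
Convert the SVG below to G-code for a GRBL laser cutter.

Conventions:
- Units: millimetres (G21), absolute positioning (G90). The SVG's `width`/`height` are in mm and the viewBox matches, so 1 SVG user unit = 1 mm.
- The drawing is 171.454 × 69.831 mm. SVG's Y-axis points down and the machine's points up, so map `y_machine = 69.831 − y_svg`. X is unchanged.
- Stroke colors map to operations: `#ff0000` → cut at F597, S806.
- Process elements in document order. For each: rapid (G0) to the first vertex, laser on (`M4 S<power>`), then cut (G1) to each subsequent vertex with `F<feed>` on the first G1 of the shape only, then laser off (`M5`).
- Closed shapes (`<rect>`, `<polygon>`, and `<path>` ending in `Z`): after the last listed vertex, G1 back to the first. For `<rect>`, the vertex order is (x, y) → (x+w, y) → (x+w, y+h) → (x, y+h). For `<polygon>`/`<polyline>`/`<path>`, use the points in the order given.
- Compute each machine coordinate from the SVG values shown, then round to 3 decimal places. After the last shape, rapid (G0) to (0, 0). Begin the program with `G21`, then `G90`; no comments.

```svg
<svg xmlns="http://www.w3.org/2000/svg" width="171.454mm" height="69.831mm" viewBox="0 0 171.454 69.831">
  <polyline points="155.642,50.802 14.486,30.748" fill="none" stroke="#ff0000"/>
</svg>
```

1 u = 1 mm; y_m = 69.831 − y.

[1] `<polyline>` line segment, #ff0000→cut S806 F597: (155.642,19.029) → (14.486,39.083)

G21
G90
G0 X155.642 Y19.029
M4 S806
G1 X14.486 Y39.083 F597
M5
G0 X0.000 Y0.000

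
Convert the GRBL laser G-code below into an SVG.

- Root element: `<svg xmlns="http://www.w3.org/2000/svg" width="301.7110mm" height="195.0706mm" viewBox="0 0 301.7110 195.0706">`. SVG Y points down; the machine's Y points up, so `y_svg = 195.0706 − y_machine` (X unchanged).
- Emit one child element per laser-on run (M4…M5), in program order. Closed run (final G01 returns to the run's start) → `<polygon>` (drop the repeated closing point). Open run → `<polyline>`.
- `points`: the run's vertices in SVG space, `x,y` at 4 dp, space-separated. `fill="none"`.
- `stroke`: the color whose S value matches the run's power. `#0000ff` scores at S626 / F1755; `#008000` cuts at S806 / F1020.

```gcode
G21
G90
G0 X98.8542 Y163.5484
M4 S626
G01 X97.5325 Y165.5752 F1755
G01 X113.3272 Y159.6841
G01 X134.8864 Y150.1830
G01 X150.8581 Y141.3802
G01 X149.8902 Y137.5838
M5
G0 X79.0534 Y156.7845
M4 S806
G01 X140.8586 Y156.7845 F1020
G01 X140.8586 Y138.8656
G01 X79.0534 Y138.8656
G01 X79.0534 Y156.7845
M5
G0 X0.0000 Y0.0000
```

<svg xmlns="http://www.w3.org/2000/svg" width="301.7110mm" height="195.0706mm" viewBox="0 0 301.7110 195.0706">
  <polyline points="98.8542,31.5222 97.5325,29.4954 113.3272,35.3865 134.8864,44.8876 150.8581,53.6904 149.8902,57.4868" fill="none" stroke="#0000ff"/>
  <polygon points="79.0534,38.2861 140.8586,38.2861 140.8586,56.2050 79.0534,56.2050" fill="none" stroke="#008000"/>
</svg>

Each laser-on run becomes one SVG element. Flip Y back into SVG space with y_svg = 195.0706 − y_machine.

Run 1: the run's S626 means `#0000ff` (score). The run is open, so emit a `<polyline>` with points (Y-flipped): 98.8542,31.5222 97.5325,29.4954 113.3272,35.3865 134.8864,44.8876 150.8581,53.6904 149.8902,57.4868.

Run 2: the run's S806 means `#008000` (cut). The run returns to its start, so emit a `<polygon>` with points (Y-flipped): 79.0534,38.2861 140.8586,38.2861 140.8586,56.2050 79.0534,56.2050.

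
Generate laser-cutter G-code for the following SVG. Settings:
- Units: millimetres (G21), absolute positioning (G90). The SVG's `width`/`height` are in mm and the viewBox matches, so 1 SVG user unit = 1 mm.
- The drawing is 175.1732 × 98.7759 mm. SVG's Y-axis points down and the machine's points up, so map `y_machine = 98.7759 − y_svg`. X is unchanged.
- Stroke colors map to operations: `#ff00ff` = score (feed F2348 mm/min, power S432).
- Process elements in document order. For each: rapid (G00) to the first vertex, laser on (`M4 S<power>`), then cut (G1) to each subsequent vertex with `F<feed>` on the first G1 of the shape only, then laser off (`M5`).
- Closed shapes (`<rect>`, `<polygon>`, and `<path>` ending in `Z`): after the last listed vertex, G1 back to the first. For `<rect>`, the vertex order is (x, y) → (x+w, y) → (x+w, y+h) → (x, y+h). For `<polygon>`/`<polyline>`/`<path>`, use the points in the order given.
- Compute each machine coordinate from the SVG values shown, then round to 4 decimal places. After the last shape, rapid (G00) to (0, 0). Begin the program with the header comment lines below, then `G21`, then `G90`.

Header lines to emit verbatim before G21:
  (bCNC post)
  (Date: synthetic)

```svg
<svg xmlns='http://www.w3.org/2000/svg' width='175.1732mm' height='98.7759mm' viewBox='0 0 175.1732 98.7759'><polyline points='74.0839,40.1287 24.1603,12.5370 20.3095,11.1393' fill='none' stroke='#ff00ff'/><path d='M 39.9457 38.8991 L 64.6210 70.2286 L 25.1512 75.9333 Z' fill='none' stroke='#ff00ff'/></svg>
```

(bCNC post)
(Date: synthetic)
G21
G90
G00 X74.0839 Y58.6472
M4 S432
G1 X24.1603 Y86.2389 F2348
G1 X20.3095 Y87.6366
M5
G00 X39.9457 Y59.8768
M4 S432
G1 X64.6210 Y28.5473 F2348
G1 X25.1512 Y22.8426
G1 X39.9457 Y59.8768
M5
G00 X0.0000 Y0.0000

1 u = 1 mm; y_m = 98.7759 − y.

[1] `<polyline>` open polyline, #ff00ff→score S432 F2348: (74.0839,58.6472) → (24.1603,86.2389) → (20.3095,87.6366)

[2] `<path>` regular polygon, #ff00ff→score S432 F2348: (39.9457,59.8768) → (64.6210,28.5473) → (25.1512,22.8426) → (39.9457,59.8768) (closed)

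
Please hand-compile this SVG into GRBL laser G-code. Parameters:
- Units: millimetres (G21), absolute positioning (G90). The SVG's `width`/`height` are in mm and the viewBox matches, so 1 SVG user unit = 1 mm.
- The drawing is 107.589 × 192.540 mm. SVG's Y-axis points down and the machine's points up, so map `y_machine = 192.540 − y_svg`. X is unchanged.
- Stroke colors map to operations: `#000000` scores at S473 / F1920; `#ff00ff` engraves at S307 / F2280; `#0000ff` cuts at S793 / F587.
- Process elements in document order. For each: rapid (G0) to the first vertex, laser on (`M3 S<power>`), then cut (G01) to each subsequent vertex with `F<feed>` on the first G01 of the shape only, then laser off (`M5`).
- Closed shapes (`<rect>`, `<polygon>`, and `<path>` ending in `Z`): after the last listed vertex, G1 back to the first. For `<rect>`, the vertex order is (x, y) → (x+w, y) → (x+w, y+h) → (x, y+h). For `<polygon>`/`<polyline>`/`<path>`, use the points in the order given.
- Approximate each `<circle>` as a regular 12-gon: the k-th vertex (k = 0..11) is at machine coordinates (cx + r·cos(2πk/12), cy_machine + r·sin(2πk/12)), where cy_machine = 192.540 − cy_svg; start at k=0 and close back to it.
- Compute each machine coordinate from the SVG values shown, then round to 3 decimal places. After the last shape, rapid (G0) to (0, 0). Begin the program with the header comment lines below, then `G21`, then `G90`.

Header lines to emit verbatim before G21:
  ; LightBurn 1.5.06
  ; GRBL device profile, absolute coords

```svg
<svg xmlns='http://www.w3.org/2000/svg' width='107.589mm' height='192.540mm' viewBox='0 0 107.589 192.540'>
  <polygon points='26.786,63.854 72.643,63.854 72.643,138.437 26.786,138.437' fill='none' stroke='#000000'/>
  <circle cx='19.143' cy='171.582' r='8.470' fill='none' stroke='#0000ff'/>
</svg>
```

; LightBurn 1.5.06
; GRBL device profile, absolute coords
G21
G90
G0 X26.786 Y128.686
M3 S473
G01 X72.643 Y128.686 F1920
G01 X72.643 Y54.103
G01 X26.786 Y54.103
G01 X26.786 Y128.686
M5
G0 X27.613 Y20.958
M3 S793
G01 X26.478 Y25.193 F587
G01 X23.378 Y28.293
G01 X19.143 Y29.428
G01 X14.908 Y28.293
G01 X11.808 Y25.193
G01 X10.673 Y20.958
G01 X11.808 Y16.723
G01 X14.908 Y13.623
G01 X19.143 Y12.488
G01 X23.378 Y13.623
G01 X26.478 Y16.723
G01 X27.613 Y20.958
M5
G0 X0.000 Y0.000

Since the viewBox matches the mm dimensions, user units are millimetres directly. The only transform is the Y-flip y_m = 192.540 − y_svg.

Shape 1 is a rectangle drawn with `<polygon>`. Its stroke #000000 means score at S473, F1920. After flipping Y the toolpath is (26.786,128.686) → (72.643,128.686) → (72.643,54.103) → (26.786,54.103) → (26.786,128.686), returning to the start.

Shape 2 is a circle drawn with `<circle>`. Its stroke #0000ff means cut at S793, F587. After flipping Y the toolpath is (27.613,20.958) → (26.478,25.193) → (23.378,28.293) → (19.143,29.428) → (14.908,28.293) → (11.808,25.193) → (10.673,20.958) → (11.808,16.723) → (14.908,13.623) → (19.143,12.488) → (23.378,13.623) → (26.478,16.723) → (27.613,20.958), returning to the start.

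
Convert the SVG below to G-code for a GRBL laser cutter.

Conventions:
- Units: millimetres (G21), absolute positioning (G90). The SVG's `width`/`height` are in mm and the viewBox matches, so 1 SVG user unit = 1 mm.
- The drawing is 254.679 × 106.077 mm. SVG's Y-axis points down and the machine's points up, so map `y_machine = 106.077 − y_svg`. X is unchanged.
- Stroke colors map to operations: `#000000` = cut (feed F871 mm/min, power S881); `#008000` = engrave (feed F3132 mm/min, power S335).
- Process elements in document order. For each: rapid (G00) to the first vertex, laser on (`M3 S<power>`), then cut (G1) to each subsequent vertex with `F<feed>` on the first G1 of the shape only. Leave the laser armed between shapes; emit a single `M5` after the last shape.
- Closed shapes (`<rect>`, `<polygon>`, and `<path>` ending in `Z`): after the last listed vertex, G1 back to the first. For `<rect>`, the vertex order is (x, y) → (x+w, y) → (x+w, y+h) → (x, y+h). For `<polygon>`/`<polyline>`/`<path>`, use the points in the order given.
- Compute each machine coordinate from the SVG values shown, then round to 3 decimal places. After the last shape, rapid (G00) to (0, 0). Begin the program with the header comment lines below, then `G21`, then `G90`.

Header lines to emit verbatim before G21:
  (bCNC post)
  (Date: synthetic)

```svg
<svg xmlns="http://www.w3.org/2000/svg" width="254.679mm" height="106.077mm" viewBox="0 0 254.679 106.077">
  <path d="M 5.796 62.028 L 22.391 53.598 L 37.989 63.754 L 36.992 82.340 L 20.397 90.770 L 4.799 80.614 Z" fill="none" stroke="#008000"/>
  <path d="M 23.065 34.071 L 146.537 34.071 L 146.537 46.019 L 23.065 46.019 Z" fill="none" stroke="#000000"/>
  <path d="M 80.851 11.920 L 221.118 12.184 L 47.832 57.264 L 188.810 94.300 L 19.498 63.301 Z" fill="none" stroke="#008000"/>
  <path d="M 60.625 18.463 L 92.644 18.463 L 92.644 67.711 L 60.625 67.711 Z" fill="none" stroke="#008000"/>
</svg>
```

(bCNC post)
(Date: synthetic)
G21
G90
G00 X5.796 Y44.049
M3 S335
G1 X22.391 Y52.479 F3132
G1 X37.989 Y42.323
G1 X36.992 Y23.737
G1 X20.397 Y15.307
G1 X4.799 Y25.463
G1 X5.796 Y44.049
G00 X23.065 Y72.006
M3 S881
G1 X146.537 Y72.006 F871
G1 X146.537 Y60.058
G1 X23.065 Y60.058
G1 X23.065 Y72.006
G00 X80.851 Y94.157
M3 S335
G1 X221.118 Y93.893 F3132
G1 X47.832 Y48.813
G1 X188.810 Y11.777
G1 X19.498 Y42.776
G1 X80.851 Y94.157
G00 X60.625 Y87.614
M3 S335
G1 X92.644 Y87.614 F3132
G1 X92.644 Y38.366
G1 X60.625 Y38.366
G1 X60.625 Y87.614
M5
G00 X0.000 Y0.000

Since the viewBox matches the mm dimensions, user units are millimetres directly. The only transform is the Y-flip y_m = 106.077 − y_svg.

Shape 1 is a regular polygon drawn with `<path>`. Its stroke #008000 means engrave at S335, F3132. After flipping Y the toolpath is (5.796,44.049) → (22.391,52.479) → (37.989,42.323) → (36.992,23.737) → (20.397,15.307) → (4.799,25.463) → (5.796,44.049), returning to the start.

Shape 2 is a rectangle drawn with `<path>`. Its stroke #000000 means cut at S881, F871. After flipping Y the toolpath is (23.065,72.006) → (146.537,72.006) → (146.537,60.058) → (23.065,60.058) → (23.065,72.006), returning to the start.

Shape 3 is a closed polygon drawn with `<path>`. Its stroke #008000 means engrave at S335, F3132. After flipping Y the toolpath is (80.851,94.157) → (221.118,93.893) → (47.832,48.813) → (188.810,11.777) → (19.498,42.776) → (80.851,94.157), returning to the start.

Shape 4 is a rectangle drawn with `<path>`. Its stroke #008000 means engrave at S335, F3132. After flipping Y the toolpath is (60.625,87.614) → (92.644,87.614) → (92.644,38.366) → (60.625,38.366) → (60.625,87.614), returning to the start.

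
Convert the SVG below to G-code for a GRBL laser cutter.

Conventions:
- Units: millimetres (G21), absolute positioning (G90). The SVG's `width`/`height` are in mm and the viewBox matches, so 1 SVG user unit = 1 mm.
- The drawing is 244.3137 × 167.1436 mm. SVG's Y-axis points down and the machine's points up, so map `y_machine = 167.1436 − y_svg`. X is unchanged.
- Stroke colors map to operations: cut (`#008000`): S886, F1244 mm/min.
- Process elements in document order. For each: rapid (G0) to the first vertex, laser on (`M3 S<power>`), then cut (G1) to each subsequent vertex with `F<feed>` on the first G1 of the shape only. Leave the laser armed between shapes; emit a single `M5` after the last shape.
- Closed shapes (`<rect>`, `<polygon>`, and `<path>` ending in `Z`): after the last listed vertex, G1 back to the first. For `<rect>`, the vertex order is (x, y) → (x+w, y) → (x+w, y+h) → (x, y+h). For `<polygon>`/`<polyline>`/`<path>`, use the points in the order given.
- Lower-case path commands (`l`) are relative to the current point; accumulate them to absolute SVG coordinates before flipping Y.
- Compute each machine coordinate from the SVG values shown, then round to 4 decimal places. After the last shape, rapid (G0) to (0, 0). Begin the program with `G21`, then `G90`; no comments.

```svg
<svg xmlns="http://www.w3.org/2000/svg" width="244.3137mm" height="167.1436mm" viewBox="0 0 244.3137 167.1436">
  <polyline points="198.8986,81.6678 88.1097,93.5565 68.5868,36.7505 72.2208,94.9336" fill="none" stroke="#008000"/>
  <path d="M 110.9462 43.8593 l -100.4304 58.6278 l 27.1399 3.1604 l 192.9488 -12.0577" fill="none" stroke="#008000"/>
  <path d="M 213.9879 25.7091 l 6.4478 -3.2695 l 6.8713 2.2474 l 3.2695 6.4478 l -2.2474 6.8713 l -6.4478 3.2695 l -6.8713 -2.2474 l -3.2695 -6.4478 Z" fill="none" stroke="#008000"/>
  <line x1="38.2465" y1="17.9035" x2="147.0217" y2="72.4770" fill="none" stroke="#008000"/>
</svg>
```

G21
G90
G0 X198.8986 Y85.4758
M3 S886
G1 X88.1097 Y73.5871 F1244
G1 X68.5868 Y130.3931
G1 X72.2208 Y72.2100
G0 X110.9462 Y123.2843
M3 S886
G1 X10.5158 Y64.6565 F1244
G1 X37.6557 Y61.4961
G1 X230.6045 Y73.5538
G0 X213.9879 Y141.4345
M3 S886
G1 X220.4357 Y144.7040 F1244
G1 X227.3070 Y142.4566
G1 X230.5765 Y136.0088
G1 X228.3291 Y129.1375
G1 X221.8813 Y125.8680
G1 X215.0100 Y128.1154
G1 X211.7405 Y134.5632
G1 X213.9879 Y141.4345
G0 X38.2465 Y149.2401
M3 S886
G1 X147.0217 Y94.6666 F1244
M5
G0 X0.0000 Y0.0000

Since the viewBox matches the mm dimensions, user units are millimetres directly. The only transform is the Y-flip y_m = 167.1436 − y_svg.

Shape 1 is a open polyline drawn with `<polyline>`. Its stroke #008000 means cut at S886, F1244. After flipping Y the toolpath is (198.8986,85.4758) → (88.1097,73.5871) → (68.5868,130.3931) → (72.2208,72.2100).

Shape 2 is a open polyline drawn with `<path>`. Its stroke #008000 means cut at S886, F1244. After flipping Y the toolpath is (110.9462,123.2843) → (10.5158,64.6565) → (37.6557,61.4961) → (230.6045,73.5538).

Shape 3 is a regular polygon drawn with `<path>`. Its stroke #008000 means cut at S886, F1244. After flipping Y the toolpath is (213.9879,141.4345) → (220.4357,144.7040) → (227.3070,142.4566) → (230.5765,136.0088) → (228.3291,129.1375) → (221.8813,125.8680) → (215.0100,128.1154) → (211.7405,134.5632) → (213.9879,141.4345), returning to the start.

Shape 4 is a line segment drawn with `<line>`. Its stroke #008000 means cut at S886, F1244. After flipping Y the toolpath is (38.2465,149.2401) → (147.0217,94.6666).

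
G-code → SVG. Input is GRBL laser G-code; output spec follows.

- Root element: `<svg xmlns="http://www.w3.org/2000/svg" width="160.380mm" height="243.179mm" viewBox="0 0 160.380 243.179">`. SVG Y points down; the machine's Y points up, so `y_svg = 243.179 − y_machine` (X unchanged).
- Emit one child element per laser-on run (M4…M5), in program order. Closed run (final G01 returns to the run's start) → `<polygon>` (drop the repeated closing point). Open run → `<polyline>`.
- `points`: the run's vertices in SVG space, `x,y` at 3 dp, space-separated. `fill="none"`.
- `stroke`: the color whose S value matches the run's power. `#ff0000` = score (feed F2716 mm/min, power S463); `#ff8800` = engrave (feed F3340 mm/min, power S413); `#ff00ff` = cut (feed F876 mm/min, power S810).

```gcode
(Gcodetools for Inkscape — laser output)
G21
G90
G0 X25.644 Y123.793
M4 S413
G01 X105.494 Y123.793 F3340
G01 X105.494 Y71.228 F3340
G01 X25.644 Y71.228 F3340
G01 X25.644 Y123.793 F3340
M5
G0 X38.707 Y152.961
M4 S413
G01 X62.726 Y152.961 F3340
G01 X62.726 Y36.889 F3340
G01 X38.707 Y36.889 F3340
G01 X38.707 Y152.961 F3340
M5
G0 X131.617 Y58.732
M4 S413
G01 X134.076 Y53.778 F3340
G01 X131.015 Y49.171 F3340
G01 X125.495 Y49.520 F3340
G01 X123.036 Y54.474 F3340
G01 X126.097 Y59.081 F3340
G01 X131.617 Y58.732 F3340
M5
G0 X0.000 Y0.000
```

Each laser-on run becomes one SVG element. Flip Y back into SVG space with y_svg = 243.179 − y_machine. Every run uses S413, so all elements get stroke `#ff8800` (engrave).

Run 1: The run returns to its start, so emit a `<polygon>` with points (Y-flipped): 25.644,119.386 105.494,119.386 105.494,171.951 25.644,171.951.

Run 2: The run returns to its start, so emit a `<polygon>` with points (Y-flipped): 38.707,90.218 62.726,90.218 62.726,206.290 38.707,206.290.

Run 3: The run returns to its start, so emit a `<polygon>` with points (Y-flipped): 131.617,184.447 134.076,189.401 131.015,194.008 125.495,193.659 123.036,188.705 126.097,184.098.

<svg xmlns="http://www.w3.org/2000/svg" width="160.380mm" height="243.179mm" viewBox="0 0 160.380 243.179">
  <polygon points="25.644,119.386 105.494,119.386 105.494,171.951 25.644,171.951" fill="none" stroke="#ff8800"/>
  <polygon points="38.707,90.218 62.726,90.218 62.726,206.290 38.707,206.290" fill="none" stroke="#ff8800"/>
  <polygon points="131.617,184.447 134.076,189.401 131.015,194.008 125.495,193.659 123.036,188.705 126.097,184.098" fill="none" stroke="#ff8800"/>
</svg>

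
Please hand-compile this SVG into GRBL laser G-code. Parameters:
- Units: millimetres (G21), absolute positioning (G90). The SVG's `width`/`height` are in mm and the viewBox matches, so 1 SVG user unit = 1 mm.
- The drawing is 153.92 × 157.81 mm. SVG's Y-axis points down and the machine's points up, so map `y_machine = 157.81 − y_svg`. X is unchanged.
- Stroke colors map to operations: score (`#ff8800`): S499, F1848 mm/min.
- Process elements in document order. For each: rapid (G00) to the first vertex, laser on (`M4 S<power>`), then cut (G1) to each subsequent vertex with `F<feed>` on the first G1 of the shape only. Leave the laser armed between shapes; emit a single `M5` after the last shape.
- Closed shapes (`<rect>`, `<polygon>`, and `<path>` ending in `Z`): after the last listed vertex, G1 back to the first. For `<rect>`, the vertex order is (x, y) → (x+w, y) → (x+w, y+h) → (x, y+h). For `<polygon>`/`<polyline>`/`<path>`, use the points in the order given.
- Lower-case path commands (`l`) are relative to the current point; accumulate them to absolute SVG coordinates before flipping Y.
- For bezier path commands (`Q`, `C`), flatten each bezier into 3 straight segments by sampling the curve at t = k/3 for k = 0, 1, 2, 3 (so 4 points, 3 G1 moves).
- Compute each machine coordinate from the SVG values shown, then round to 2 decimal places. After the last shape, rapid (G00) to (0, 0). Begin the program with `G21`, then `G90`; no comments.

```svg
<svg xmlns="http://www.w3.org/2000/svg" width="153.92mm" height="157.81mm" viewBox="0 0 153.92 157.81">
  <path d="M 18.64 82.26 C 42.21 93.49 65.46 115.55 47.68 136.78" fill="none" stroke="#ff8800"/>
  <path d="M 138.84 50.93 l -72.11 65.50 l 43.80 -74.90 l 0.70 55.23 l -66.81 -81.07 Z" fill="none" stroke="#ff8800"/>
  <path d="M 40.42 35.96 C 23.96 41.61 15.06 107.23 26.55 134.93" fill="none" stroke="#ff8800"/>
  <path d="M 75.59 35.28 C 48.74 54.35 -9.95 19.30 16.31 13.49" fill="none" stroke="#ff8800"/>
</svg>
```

Since the viewBox matches the mm dimensions, user units are millimetres directly. The only transform is the Y-flip y_m = 157.81 − y_svg.

Shape 1 is a cubic bezier drawn with `<path>`. Its stroke #ff8800 means score at S499, F1848. After flipping Y the toolpath is (18.64,75.55) → (40.60,61.14) → (53.29,42.10) → (47.68,21.03).

Shape 2 is a closed polygon drawn with `<path>`. Its stroke #ff8800 means score at S499, F1848. After flipping Y the toolpath is (138.84,106.88) → (66.73,41.38) → (110.53,116.28) → (111.23,61.05) → (44.42,142.12) → (138.84,106.88), returning to the start.

Shape 3 is a cubic bezier drawn with `<path>`. Its stroke #ff8800 means score at S499, F1848. After flipping Y the toolpath is (40.42,121.85) → (26.96,99.84) → (21.38,59.59) → (26.55,22.88).

Shape 4 is a cubic bezier drawn with `<path>`. Its stroke #ff8800 means score at S499, F1848. After flipping Y the toolpath is (75.59,122.53) → (42.45,118.41) → (14.04,131.85) → (16.31,144.32).

G21
G90
G00 X18.64 Y75.55
M4 S499
G1 X40.60 Y61.14 F1848
G1 X53.29 Y42.10
G1 X47.68 Y21.03
G00 X138.84 Y106.88
M4 S499
G1 X66.73 Y41.38 F1848
G1 X110.53 Y116.28
G1 X111.23 Y61.05
G1 X44.42 Y142.12
G1 X138.84 Y106.88
G00 X40.42 Y121.85
M4 S499
G1 X26.96 Y99.84 F1848
G1 X21.38 Y59.59
G1 X26.55 Y22.88
G00 X75.59 Y122.53
M4 S499
G1 X42.45 Y118.41 F1848
G1 X14.04 Y131.85
G1 X16.31 Y144.32
M5
G00 X0.00 Y0.00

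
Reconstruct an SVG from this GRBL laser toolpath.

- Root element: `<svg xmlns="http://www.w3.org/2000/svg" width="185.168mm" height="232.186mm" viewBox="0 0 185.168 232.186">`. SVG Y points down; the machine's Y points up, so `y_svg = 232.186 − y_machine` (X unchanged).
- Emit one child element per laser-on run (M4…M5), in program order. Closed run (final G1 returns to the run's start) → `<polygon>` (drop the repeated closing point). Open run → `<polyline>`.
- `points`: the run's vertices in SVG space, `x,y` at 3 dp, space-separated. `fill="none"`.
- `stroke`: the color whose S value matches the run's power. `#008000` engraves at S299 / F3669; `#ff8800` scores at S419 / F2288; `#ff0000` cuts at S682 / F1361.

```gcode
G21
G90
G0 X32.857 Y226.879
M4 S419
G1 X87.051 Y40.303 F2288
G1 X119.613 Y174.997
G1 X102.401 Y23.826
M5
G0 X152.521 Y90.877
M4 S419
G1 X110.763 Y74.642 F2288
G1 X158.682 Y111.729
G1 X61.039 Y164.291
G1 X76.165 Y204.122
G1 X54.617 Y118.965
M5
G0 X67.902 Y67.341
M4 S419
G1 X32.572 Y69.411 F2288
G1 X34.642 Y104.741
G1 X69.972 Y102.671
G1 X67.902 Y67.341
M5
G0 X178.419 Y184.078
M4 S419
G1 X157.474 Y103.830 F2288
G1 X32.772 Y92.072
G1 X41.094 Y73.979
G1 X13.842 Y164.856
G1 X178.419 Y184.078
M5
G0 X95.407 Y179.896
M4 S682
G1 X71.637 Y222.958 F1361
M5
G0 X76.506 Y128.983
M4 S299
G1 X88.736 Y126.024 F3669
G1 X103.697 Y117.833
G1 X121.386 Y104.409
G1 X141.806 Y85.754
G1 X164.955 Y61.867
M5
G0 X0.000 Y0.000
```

Machine Y-up, SVG Y-down with viewBox height 232.186, so y_svg = 232.186 − y_machine; X carries over.

Run 1: the run's S419 means `#ff8800` (score). The run is open, so emit a `<polyline>` with points (Y-flipped): 32.857,5.307 87.051,191.883 119.613,57.189 102.401,208.360.

Run 2: S419 ⇒ score layer `#ff8800`. The run is open, so emit a `<polyline>` with points (Y-flipped): 152.521,141.309 110.763,157.544 158.682,120.457 61.039,67.895 76.165,28.064 54.617,113.221.

Run 3: the run's S419 means `#ff8800` (score). The run returns to its start, so emit a `<polygon>` with points (Y-flipped): 67.902,164.845 32.572,162.775 34.642,127.445 69.972,129.515.

Run 4: the run's S419 means `#ff8800` (score). The run returns to its start, so emit a `<polygon>` with points (Y-flipped): 178.419,48.108 157.474,128.356 32.772,140.114 41.094,158.207 13.842,67.330.

Run 5: S682 ⇒ cut layer `#ff0000`. The run is open, so emit a `<polyline>` with points (Y-flipped): 95.407,52.290 71.637,9.228.

Run 6: the run's S299 means `#008000` (engrave). The run is open, so emit a `<polyline>` with points (Y-flipped): 76.506,103.203 88.736,106.162 103.697,114.353 121.386,127.777 141.806,146.432 164.955,170.319.

<svg xmlns="http://www.w3.org/2000/svg" width="185.168mm" height="232.186mm" viewBox="0 0 185.168 232.186">
  <polyline points="32.857,5.307 87.051,191.883 119.613,57.189 102.401,208.360" fill="none" stroke="#ff8800"/>
  <polyline points="152.521,141.309 110.763,157.544 158.682,120.457 61.039,67.895 76.165,28.064 54.617,113.221" fill="none" stroke="#ff8800"/>
  <polygon points="67.902,164.845 32.572,162.775 34.642,127.445 69.972,129.515" fill="none" stroke="#ff8800"/>
  <polygon points="178.419,48.108 157.474,128.356 32.772,140.114 41.094,158.207 13.842,67.330" fill="none" stroke="#ff8800"/>
  <polyline points="95.407,52.290 71.637,9.228" fill="none" stroke="#ff0000"/>
  <polyline points="76.506,103.203 88.736,106.162 103.697,114.353 121.386,127.777 141.806,146.432 164.955,170.319" fill="none" stroke="#008000"/>
</svg>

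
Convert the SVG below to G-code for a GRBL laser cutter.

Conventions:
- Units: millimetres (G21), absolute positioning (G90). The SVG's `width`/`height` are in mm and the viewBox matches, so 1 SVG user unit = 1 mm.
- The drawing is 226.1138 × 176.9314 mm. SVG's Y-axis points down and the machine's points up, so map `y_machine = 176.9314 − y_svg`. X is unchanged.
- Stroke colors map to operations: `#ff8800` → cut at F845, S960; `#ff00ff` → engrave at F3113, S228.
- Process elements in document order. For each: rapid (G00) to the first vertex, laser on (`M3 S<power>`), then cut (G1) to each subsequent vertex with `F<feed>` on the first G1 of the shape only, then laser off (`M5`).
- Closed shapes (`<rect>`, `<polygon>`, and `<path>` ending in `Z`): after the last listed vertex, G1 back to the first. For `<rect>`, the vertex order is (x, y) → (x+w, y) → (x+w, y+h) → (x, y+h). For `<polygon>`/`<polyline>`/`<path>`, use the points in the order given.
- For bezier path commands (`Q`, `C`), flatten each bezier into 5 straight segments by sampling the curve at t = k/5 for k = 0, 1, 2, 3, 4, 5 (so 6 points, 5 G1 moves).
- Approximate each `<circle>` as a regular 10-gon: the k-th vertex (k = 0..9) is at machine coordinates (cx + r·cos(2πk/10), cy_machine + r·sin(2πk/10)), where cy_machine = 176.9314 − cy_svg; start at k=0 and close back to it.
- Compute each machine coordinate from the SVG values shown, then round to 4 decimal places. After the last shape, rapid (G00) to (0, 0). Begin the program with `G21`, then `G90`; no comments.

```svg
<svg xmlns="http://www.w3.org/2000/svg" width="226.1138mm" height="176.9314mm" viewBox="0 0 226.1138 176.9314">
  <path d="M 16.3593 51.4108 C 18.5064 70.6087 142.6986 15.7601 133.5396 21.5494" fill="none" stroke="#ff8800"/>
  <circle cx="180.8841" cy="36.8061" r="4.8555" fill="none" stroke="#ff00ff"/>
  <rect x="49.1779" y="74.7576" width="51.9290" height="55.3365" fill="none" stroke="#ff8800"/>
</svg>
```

1 u = 1 mm; y_m = 176.9314 − y.

[1] `<path>` cubic bezier, #ff8800→cut S960 F845: (16.3593,125.5206) → (30.2498,121.8100) → (61.1721,129.4056) → (96.8672,141.8428) → (125.0760,152.6565) → (133.5396,155.3820)

[2] `<circle>` circle, #ff00ff→engrave S228 F3113: (185.7396,140.1253) → (184.8123,142.9793) → (182.3845,144.7432) → (179.3837,144.7432) → (176.9559,142.9793) → (176.0286,140.1253) → (176.9559,137.2713) → (179.3837,135.5074) → (182.3845,135.5074) → (184.8123,137.2713) → (185.7396,140.1253) (closed)

[3] `<rect>` rectangle, #ff8800→cut S960 F845: (49.1779,102.1738) → (101.1069,102.1738) → (101.1069,46.8373) → (49.1779,46.8373) → (49.1779,102.1738) (closed)

G21
G90
G00 X16.3593 Y125.5206
M3 S960
G1 X30.2498 Y121.8100 F845
G1 X61.1721 Y129.4056
G1 X96.8672 Y141.8428
G1 X125.0760 Y152.6565
G1 X133.5396 Y155.3820
M5
G00 X185.7396 Y140.1253
M3 S228
G1 X184.8123 Y142.9793 F3113
G1 X182.3845 Y144.7432
G1 X179.3837 Y144.7432
G1 X176.9559 Y142.9793
G1 X176.0286 Y140.1253
G1 X176.9559 Y137.2713
G1 X179.3837 Y135.5074
G1 X182.3845 Y135.5074
G1 X184.8123 Y137.2713
G1 X185.7396 Y140.1253
M5
G00 X49.1779 Y102.1738
M3 S960
G1 X101.1069 Y102.1738 F845
G1 X101.1069 Y46.8373
G1 X49.1779 Y46.8373
G1 X49.1779 Y102.1738
M5
G00 X0.0000 Y0.0000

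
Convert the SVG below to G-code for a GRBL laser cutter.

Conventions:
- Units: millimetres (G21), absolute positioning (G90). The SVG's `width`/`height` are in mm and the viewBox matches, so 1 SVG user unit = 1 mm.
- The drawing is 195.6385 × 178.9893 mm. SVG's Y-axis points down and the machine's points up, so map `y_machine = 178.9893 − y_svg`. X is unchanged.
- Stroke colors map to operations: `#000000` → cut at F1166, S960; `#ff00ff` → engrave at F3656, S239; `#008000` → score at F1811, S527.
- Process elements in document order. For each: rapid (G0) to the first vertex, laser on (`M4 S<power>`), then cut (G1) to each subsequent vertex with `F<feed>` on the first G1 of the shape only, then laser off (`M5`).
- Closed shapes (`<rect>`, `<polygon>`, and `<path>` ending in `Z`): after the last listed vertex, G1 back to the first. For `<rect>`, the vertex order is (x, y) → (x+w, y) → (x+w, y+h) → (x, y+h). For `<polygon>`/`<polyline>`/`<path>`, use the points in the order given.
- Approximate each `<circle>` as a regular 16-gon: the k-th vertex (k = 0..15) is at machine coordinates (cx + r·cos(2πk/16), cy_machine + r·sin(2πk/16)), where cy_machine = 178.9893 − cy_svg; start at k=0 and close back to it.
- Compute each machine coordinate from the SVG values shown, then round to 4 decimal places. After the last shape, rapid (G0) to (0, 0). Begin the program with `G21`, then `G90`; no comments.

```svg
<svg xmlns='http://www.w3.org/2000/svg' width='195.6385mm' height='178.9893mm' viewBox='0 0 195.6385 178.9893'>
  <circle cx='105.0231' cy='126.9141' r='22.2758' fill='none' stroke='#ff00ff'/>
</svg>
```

G21
G90
G0 X127.2989 Y52.0752
M4 S239
G1 X125.6033 Y60.5998 F3656
G1 X120.7745 Y67.8266
G1 X113.5477 Y72.6554
G1 X105.0231 Y74.3510
G1 X96.4985 Y72.6554
G1 X89.2717 Y67.8266
G1 X84.4429 Y60.5998
G1 X82.7473 Y52.0752
G1 X84.4429 Y43.5506
G1 X89.2717 Y36.3238
G1 X96.4985 Y31.4950
G1 X105.0231 Y29.7994
G1 X113.5477 Y31.4950
G1 X120.7745 Y36.3238
G1 X125.6033 Y43.5506
G1 X127.2989 Y52.0752
M5
G0 X0.0000 Y0.0000

Since the viewBox matches the mm dimensions, user units are millimetres directly. The only transform is the Y-flip y_m = 178.9893 − y_svg.

Shape 1 is a circle drawn with `<circle>`. Its stroke #ff00ff means engrave at S239, F3656. After flipping Y the toolpath is (127.2989,52.0752) → (125.6033,60.5998) → (120.7745,67.8266) → (113.5477,72.6554) → (105.0231,74.3510) → (96.4985,72.6554) → (89.2717,67.8266) → (84.4429,60.5998) → (82.7473,52.0752) → (84.4429,43.5506) → (89.2717,36.3238) → (96.4985,31.4950) → (105.0231,29.7994) → (113.5477,31.4950) → (120.7745,36.3238) → (125.6033,43.5506) → (127.2989,52.0752), returning to the start.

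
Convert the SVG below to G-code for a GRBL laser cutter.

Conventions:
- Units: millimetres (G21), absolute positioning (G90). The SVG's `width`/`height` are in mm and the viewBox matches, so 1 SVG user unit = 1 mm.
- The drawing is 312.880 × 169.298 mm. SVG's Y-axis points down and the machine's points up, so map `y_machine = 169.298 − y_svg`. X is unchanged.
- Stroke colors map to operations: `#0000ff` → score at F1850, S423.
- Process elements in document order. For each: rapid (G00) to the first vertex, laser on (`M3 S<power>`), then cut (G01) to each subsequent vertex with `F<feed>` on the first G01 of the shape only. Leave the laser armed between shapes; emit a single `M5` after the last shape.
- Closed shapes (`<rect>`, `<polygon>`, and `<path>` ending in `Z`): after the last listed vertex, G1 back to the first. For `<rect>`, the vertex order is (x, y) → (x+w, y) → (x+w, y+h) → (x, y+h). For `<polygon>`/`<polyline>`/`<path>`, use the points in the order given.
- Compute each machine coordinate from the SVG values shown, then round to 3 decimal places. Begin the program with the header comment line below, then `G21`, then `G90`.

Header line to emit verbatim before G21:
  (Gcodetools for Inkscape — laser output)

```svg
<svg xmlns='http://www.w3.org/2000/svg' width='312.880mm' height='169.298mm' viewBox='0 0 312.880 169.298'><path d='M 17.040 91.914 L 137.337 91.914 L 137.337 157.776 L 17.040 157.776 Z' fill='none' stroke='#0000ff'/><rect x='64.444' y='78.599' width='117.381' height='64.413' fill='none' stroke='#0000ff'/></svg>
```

(Gcodetools for Inkscape — laser output)
G21
G90
G00 X17.040 Y77.384
M3 S423
G01 X137.337 Y77.384 F1850
G01 X137.337 Y11.522
G01 X17.040 Y11.522
G01 X17.040 Y77.384
G00 X64.444 Y90.699
M3 S423
G01 X181.825 Y90.699 F1850
G01 X181.825 Y26.286
G01 X64.444 Y26.286
G01 X64.444 Y90.699
M5

1 u = 1 mm; y_m = 169.298 − y.

[1] `<path>` rectangle, #0000ff→score S423 F1850: (17.040,77.384) → (137.337,77.384) → (137.337,11.522) → (17.040,11.522) → (17.040,77.384) (closed)

[2] `<rect>` rectangle, #0000ff→score S423 F1850: (64.444,90.699) → (181.825,90.699) → (181.825,26.286) → (64.444,26.286) → (64.444,90.699) (closed)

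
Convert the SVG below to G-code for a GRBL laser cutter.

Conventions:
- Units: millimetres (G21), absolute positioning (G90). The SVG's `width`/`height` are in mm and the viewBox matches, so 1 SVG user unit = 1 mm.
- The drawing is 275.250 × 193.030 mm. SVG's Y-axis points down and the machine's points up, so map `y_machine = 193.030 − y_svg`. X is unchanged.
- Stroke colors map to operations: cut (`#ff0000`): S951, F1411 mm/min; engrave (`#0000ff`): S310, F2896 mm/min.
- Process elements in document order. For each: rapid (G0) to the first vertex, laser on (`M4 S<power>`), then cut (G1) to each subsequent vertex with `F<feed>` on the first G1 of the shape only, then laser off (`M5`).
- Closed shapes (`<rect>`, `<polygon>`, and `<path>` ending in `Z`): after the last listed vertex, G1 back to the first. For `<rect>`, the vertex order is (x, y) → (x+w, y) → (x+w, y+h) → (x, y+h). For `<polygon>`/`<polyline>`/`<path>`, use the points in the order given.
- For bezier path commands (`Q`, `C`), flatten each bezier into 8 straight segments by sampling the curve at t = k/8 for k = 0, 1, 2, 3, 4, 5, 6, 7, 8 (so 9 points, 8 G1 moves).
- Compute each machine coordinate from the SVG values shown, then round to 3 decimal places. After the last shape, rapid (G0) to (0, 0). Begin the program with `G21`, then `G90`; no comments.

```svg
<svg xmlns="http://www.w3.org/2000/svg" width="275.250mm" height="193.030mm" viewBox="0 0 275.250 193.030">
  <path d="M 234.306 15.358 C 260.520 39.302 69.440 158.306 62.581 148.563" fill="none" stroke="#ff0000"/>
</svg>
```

G21
G90
G0 X234.306 Y177.672
M4 S951
G1 X234.735 Y164.674 F1411
G1 X219.498 Y145.387
G1 X193.299 Y122.434
G1 X160.846 Y98.437
G1 X126.842 Y76.019
G1 X95.993 Y57.803
G1 X73.004 Y46.411
G1 X62.581 Y44.467
M5
G0 X0.000 Y0.000

viewBox `0 0 275.250 193.030` with mm width/height → 1 unit = 1 mm. Flip: y_m = 193.030 − y_svg.

**Shape 1** — `<path>` cubic bezier, stroke `#ff0000` → cut (S951, F1411). Control points (SVG): P0=(234.306,15.358), P1=(260.520,39.302), P2=(69.440,158.306), P3=(62.581,148.563); sampled at t=k/8. Machine vertices: (234.306,177.672) → (234.735,164.674) → (219.498,145.387) → (193.299,122.434) → (160.846,98.437) → (126.842,76.019) → (95.993,57.803) → (73.004,46.411) → (62.581,44.467). Open path.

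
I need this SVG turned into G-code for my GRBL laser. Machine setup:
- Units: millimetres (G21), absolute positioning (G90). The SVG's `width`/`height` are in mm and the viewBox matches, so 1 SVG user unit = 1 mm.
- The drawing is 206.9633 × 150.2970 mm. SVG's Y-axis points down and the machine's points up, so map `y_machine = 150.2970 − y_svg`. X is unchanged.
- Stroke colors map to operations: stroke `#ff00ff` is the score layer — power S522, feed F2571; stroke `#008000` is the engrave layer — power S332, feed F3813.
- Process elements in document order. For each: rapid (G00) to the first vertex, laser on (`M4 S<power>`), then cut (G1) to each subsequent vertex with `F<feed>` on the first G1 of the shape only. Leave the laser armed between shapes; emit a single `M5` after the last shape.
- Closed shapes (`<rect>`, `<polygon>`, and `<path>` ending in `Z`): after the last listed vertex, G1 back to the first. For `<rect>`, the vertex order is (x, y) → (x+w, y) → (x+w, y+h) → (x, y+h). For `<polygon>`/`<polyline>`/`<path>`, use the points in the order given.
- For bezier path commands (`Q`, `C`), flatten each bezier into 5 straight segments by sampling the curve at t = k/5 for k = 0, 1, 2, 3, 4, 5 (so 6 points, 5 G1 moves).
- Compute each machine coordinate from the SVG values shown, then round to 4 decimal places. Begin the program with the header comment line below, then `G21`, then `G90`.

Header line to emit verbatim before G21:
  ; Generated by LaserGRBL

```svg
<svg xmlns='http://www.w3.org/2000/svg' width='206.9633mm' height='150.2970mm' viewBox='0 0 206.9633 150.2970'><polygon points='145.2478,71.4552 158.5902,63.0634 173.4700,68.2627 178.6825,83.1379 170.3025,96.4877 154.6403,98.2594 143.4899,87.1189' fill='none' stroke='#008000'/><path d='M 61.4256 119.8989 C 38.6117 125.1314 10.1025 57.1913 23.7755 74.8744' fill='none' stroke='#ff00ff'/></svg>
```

; Generated by LaserGRBL
G21
G90
G00 X145.2478 Y78.8418
M4 S332
G1 X158.5902 Y87.2336 F3813
G1 X173.4700 Y82.0343
G1 X178.6825 Y67.1591
G1 X170.3025 Y53.8093
G1 X154.6403 Y52.0376
G1 X143.4899 Y63.1781
G1 X145.2478 Y78.8418
G00 X61.4256 Y30.3981
M4 S522
G1 X47.4368 Y34.7689 F2571
G1 X34.3793 Y49.0790
G1 X24.5512 Y65.7061
G1 X20.2505 Y77.0280
G1 X23.7755 Y75.4226
M5

1 u = 1 mm; y_m = 150.2970 − y.

[1] `<polygon>` regular polygon, #008000→engrave S332 F3813: (145.2478,78.8418) → (158.5902,87.2336) → (173.4700,82.0343) → (178.6825,67.1591) → (170.3025,53.8093) → (154.6403,52.0376) → (143.4899,63.1781) → (145.2478,78.8418) (closed)

[2] `<path>` cubic bezier, #ff00ff→score S522 F2571: (61.4256,30.3981) → (47.4368,34.7689) → (34.3793,49.0790) → (24.5512,65.7061) → (20.2505,77.0280) → (23.7755,75.4226)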